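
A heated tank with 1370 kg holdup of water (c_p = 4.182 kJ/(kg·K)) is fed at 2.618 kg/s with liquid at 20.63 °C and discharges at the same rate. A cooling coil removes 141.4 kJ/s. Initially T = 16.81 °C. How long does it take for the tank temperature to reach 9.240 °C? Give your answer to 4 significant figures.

First-law balance (no shaft work): M c_p dT/dt = ṁ c_p (T_in − T) − 141.4.
τ = M/ṁ = 523.300 s; T_ss = T_in − Q̇/(ṁ c_p) = 7.71496 °C.
T(t) = T_ss + (T₀ − T_ss) e^(−t/τ). Set T = 9.240:
e^(−t/τ) = (9.240 − 7.71496)/(16.81 − 7.71496) = 0.167678
t = −523.300 · ln(0.167678) = 934.462 s.

934.5 s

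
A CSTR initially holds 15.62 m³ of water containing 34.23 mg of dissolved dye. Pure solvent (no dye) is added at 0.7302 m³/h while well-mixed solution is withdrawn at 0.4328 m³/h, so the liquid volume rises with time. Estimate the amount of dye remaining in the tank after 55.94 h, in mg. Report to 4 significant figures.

11.91 mg

Let m(t) be the amount of dye. Volume: V(t) = V₀ + (Q_in − Q_out) t = 15.62 + 0.297400 t; V(55.94) = 32.2566 m³.
Solute balance: dm/dt = 0 − Q_out C = −Q_out m/V(t).
dm/m = −Q_out dt/(V₀ + 0.297400 t); integrating gives ln(m/m₀) = −(Q_out/(Q_in−Q_out)) ln(V/V₀).
m = m₀ (V₀/V)^(Q_out/(Q_in−Q_out)) = 34.23 × (15.62/32.2566)^(1.45528) = 11.9148 mg.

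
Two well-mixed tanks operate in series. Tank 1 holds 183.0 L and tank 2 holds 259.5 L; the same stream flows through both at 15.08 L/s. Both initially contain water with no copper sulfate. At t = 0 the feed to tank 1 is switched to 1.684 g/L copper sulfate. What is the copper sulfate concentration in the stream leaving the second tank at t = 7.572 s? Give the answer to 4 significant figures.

0.1636 g/L

Each tank obeys Vᵢ dCᵢ/dt = Q(Cᵢ₋₁ − Cᵢ), so τᵢ = Vᵢ/Q.
τ₁ = 183.0/15.08 = 12.1353 s; τ₂ = 259.5/15.08 = 17.2082 s.
Tank 1: C₁ = C_in(1 − e^(−t/τ₁)). Tank 2 (τ₁ ≠ τ₂): C₂ = C_in[1 − (τ₁ e^(−t/τ₁) − τ₂ e^(−t/τ₂))/(τ₁ − τ₂)].
At t = 7.572: e^(−t/τ₁) = 0.535815, e^(−t/τ₂) = 0.644022.
C₂ = 1.684·[1 − (12.1353·0.535815 − 17.2082·0.644022)/(-5.07294)] = 1.684·0.0971300 = 0.163567 g/L.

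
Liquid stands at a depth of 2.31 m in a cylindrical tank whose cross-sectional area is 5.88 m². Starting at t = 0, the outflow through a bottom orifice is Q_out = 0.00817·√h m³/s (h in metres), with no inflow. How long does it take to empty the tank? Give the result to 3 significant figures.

With no inflow, A dh/dt = −0.00817 √h.
∫ h^(−1/2) dh = −(0.00817/A) ∫ dt, giving 2√h = 2√h₀ − (0.00817/A) t.
Set h = 0: 2√h₀ = (0.00817/A) t_empty ⇒ t_empty = 2A√h₀/0.00817.
t_empty = 2·5.88·√2.31/0.00817 = 11.760·1.5199/0.00817 = 2187.7 s.

2190 s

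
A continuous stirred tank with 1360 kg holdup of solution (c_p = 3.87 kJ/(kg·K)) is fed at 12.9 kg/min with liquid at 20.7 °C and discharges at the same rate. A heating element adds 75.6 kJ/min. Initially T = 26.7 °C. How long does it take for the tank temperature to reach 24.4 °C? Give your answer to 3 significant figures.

75.8 min

First-law balance (no shaft work): M c_p dT/dt = ṁ c_p (T_in − T) + 75.6.
τ = M/ṁ = 105.43 min; T_ss = T_in + Q̇/(ṁ c_p) = 22.214 °C.
T(t) = T_ss + (T₀ − T_ss) e^(−t/τ). Set T = 24.4:
e^(−t/τ) = (24.4 − 22.214)/(26.7 − 22.214) = 0.48726
t = −105.43 · ln(0.48726) = 75.798 min.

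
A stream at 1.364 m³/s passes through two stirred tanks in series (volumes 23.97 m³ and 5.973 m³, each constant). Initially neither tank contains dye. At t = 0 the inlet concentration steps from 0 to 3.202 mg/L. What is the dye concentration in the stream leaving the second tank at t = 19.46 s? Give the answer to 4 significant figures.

Species balance on tank i: dCᵢ/dt = (Cᵢ₋₁ − Cᵢ)/τᵢ with τᵢ = Vᵢ/Q.
τ₁ = 23.97/1.364 = 17.5733 s; τ₂ = 5.973/1.364 = 4.37903 s.
Tank 1: C₁ = C_in(1 − e^(−t/τ₁)). Tank 2 (τ₁ ≠ τ₂): C₂ = C_in[1 − (τ₁ e^(−t/τ₁) − τ₂ e^(−t/τ₂))/(τ₁ − τ₂)].
At t = 19.46: e^(−t/τ₁) = 0.330430, e^(−t/τ₂) = 0.0117500.
C₂ = 3.202·[1 − (17.5733·0.330430 − 4.37903·0.0117500)/(13.1943)] = 3.202·0.563804 = 1.80530 mg/L.

1.805 mg/L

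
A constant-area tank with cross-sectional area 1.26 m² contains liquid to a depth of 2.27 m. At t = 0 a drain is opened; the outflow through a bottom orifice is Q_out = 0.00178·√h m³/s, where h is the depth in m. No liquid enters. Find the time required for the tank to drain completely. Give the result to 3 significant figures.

2130 s

With no inflow, A dh/dt = −0.00178 √h.
∫ h^(−1/2) dh = −(0.00178/A) ∫ dt, giving 2√h = 2√h₀ − (0.00178/A) t.
Set h = 0: 2√h₀ = (0.00178/A) t_empty ⇒ t_empty = 2A√h₀/0.00178.
t_empty = 2·1.26·√2.27/0.00178 = 2.5200·1.5067/0.00178 = 2133.0 s.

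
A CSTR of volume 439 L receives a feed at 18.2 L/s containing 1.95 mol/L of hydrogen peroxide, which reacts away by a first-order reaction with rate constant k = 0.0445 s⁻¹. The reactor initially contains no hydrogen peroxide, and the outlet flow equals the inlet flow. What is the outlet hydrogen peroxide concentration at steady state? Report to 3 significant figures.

0.940 mol/L

Species balance: V dC/dt = Q C_in − Q C − k V C.
Steady state (dC/dt = 0): C_ss = Q C_in/(Q + kV) = C_in/(1 + kV/Q).
C_ss = 18.2·1.95/(18.2 + 0.0445·439) = 35.490/37.736 = 0.94049 mol/L.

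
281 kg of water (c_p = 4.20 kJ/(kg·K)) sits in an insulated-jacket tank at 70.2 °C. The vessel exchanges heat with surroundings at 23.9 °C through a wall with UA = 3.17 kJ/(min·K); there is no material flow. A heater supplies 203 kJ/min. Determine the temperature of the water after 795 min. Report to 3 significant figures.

Lumped-capacitance energy balance: M c_p dT/dt = UA(T_amb − T) + Q̇.
dT/dt = (T_ss − T)/τ with T_ss = T_amb + Q̇/UA = 23.9 + 203/3.17 = 87.938 °C, τ = M c_p/UA = 281·4.20/3.17 = 372.30 min.
Solution: T(t) = T_ss + (T₀ − T_ss) e^(−t/τ).
T(795) = 87.938 + (-17.738)·0.11820 = 85.841 °C.

85.8 °C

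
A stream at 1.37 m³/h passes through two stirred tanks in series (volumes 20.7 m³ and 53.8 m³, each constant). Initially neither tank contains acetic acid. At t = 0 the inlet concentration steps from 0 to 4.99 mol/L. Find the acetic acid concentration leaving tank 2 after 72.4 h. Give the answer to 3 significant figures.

Species balance on tank i: dCᵢ/dt = (Cᵢ₋₁ − Cᵢ)/τᵢ with τᵢ = Vᵢ/Q.
τ₁ = 20.7/1.37 = 15.109 h; τ₂ = 53.8/1.37 = 39.270 h.
Solving the cascade with C₁(0)=C₂(0)=0 gives C₂(t) = C_in[1 − (τ₁ e^(−t/τ₁) − τ₂ e^(−t/τ₂))/(τ₁ − τ₂)].
At t = 72.4: e^(−t/τ₁) = 0.0082984, e^(−t/τ₂) = 0.15824.
C₂ = 4.99·[1 − (15.109·0.0082984 − 39.270·0.15824)/(-24.161)] = 4.99·0.74799 = 3.7325 mol/L.

3.73 mol/L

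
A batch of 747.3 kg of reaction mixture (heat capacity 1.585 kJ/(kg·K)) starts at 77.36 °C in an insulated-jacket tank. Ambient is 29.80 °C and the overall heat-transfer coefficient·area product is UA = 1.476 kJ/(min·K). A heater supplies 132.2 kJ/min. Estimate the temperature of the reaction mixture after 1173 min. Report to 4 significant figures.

109.6 °C

First-law balance (no shaft work): M c_p dT/dt = −UA(T − T_amb) + Q̇.
dT/dt = (T_ss − T)/τ with T_ss = T_amb + Q̇/UA = 29.80 + 132.2/1.476 = 119.366 °C, τ = M c_p/UA = 747.3·1.585/1.476 = 802.487 min.
T approaches T_ss exponentially: T(t) = T_ss + (T₀ − T_ss) e^(−t/τ).
T(1173) = 119.366 + (-42.0064)·0.231840 = 109.628 °C.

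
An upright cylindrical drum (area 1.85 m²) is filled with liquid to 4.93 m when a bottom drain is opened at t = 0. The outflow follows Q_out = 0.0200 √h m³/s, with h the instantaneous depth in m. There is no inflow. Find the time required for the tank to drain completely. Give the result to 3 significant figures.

411 s

Volume balance on the tank: A dh/dt = −0.0200 √h.
∫ h^(−1/2) dh = −(0.0200/A) ∫ dt, giving 2√h = 2√h₀ − (0.0200/A) t.
Tank is empty when √h = 0: t_empty = 2A√h₀/0.0200.
t_empty = 2·1.85·√4.93/0.0200 = 3.7000·2.2204/0.0200 = 410.77 s.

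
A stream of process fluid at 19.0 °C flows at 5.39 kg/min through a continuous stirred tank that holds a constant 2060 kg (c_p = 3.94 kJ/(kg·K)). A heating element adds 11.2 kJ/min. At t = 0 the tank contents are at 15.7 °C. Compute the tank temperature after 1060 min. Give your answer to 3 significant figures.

Heat balance on the well-mixed liquid: M c_p dT/dt = ṁ c_p (T_in − T) + 11.2.
τ = M/ṁ = 382.19 min; T_ss = T_in + Q̇/(ṁ c_p) = 19.0 + 11.2/(5.39·3.94) = 19.527 °C.
This is linear first-order; T(t) = T_ss + (T₀ − T_ss) e^(−t/τ).
T(1060) = 19.527 + (-3.8274)·e^(−1060/382.19) = 19.527 + (-3.8274)·0.062443 = 19.288 °C.

19.3 °C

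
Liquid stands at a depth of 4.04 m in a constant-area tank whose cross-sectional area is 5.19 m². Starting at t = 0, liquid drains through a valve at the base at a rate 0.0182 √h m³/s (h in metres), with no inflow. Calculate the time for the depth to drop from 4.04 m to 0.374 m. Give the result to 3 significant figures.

798 s

Unsteady balance on liquid volume: A dh/dt = −0.0182 √h.
∫ h^(−1/2) dh = −(0.0182/A) ∫ dt, giving 2√h = 2√h₀ − (0.0182/A) t.
t = 2A(√h₀ − √h)/0.0182 = 2·5.19·(√4.04 − √0.374)/0.0182
  = 10.380 × (2.0100 − 0.61156) / 0.0182 = 797.56 s.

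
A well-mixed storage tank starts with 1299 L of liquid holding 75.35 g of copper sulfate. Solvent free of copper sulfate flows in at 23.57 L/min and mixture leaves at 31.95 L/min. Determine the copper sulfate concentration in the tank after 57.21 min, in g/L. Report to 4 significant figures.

0.01588 g/L

Let m(t) be the amount of copper sulfate. Volume: V(t) = V₀ + (Q_in − Q_out) t = 1299 − 8.38000 t; V(57.21) = 819.580 L.
No copper sulfate enters, so dm/dt = −Q_out · (m/V).
Separate: dm/m = −Q_out dt/V(t) ⇒ ln(m/m₀) = −(Q_out/(Q_in−Q_out)) ln(V/V₀).
m = m₀ (V₀/V)^(Q_out/(Q_in−Q_out)) = 75.35 × (1299/819.580)^(-3.81265) = 13.0163 g.
C = m/V = 13.0163/819.580 = 0.0158816 g/L.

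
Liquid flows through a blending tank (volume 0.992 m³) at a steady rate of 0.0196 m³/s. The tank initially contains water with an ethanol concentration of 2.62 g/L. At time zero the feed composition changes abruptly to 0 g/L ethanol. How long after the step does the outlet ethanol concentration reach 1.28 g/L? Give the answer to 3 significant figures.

36.3 s

Unsteady species balance (constant V, well mixed): V dC/dt = Q(C_in − C), so τ = V/Q = 50.612 s.
C(t) = C_in + (C₀ − C_in) e^(−t/τ). Set C = 1.28 and solve for t:
e^(−t/τ) = (C − C_in)/(C₀ − C_in) = (1.28 − 0)/(2.62 − 0) = 0.48855
t = −τ ln(…) = 50.612 × 0.71631 = 36.254 s.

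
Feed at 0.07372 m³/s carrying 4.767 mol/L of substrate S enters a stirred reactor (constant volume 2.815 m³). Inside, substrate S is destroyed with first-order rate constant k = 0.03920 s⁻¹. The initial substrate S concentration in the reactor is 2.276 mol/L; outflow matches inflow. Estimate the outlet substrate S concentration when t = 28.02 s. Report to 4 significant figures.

1.968 mol/L

V dC/dt = Q(C_in − C) − k V C.
dC/dt = (Q/V) C_in − (Q/V + k) C; effective rate a = Q/V + k = 0.0261883 + 0.03920 = 0.0653883 s⁻¹.
C_ss = Q C_in/(Q + kV) = 1.90920 mol/L; C(t) = C_ss + (C₀ − C_ss) e^(−a t).
C(28.02) = 1.90920 + (0.366797)·e^(−0.0653883·28.02) = 1.90920 + (0.366797)·0.160064 = 1.96791 mol/L.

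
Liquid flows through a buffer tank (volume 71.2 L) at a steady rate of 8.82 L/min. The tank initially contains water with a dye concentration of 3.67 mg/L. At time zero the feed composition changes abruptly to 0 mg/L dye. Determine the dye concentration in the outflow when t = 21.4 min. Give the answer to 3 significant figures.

Transient balance on the dissolved component: V dC/dt = Q(C_in − C).
So dC/dt = (C_in − C)/τ with τ = V/Q = 71.2/8.82 = 8.0726 min.
This is linear first-order; C(t) = C_in + (C₀ − C_in) e^(−t/τ).
C(21.4) = 0 + (3.67 − 0)·e^(−21.4/8.0726) = 0 + (3.6700)·0.070584 = 0.25904 mg/L.

0.259 mg/L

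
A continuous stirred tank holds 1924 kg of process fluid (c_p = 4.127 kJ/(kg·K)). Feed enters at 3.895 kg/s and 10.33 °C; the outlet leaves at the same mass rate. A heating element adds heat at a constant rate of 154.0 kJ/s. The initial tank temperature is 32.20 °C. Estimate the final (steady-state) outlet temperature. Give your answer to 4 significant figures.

M c_p dT/dt = ṁ c_p (T_in − T) + Q̇.
At steady state dT/dt = 0 ⇒ T_ss = T_in + Q̇/(ṁ c_p) = 10.33 + 154.0/(3.895·4.127) = 19.9103 °C.

19.91 °C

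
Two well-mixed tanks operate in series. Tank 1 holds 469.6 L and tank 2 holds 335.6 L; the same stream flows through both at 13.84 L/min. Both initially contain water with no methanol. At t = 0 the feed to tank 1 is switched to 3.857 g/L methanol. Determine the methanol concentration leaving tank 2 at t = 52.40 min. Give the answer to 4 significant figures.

2.085 g/L

Species balance on tank i: dCᵢ/dt = (Cᵢ₋₁ − Cᵢ)/τᵢ with τᵢ = Vᵢ/Q.
τ₁ = 469.6/13.84 = 33.9306 min; τ₂ = 335.6/13.84 = 24.2486 min.
Solving the cascade with C₁(0)=C₂(0)=0 gives C₂(t) = C_in[1 − (τ₁ e^(−t/τ₁) − τ₂ e^(−t/τ₂))/(τ₁ − τ₂)].
At t = 52.40: e^(−t/τ₁) = 0.213455, e^(−t/τ₂) = 0.115215.
C₂ = 3.857·[1 − (33.9306·0.213455 − 24.2486·0.115215)/(9.68208)] = 3.857·0.540504 = 2.08472 g/L.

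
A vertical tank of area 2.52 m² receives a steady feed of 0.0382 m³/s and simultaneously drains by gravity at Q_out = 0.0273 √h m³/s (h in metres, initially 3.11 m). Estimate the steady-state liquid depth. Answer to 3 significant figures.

1.96 m

Mass balance (ρ constant): A dh/dt = Q_in − 0.0273 √h. At steady state dh/dt = 0:
Q_in = 0.0273 √h_ss ⇒ √h_ss = 0.0382/0.0273 = 1.3993.
h_ss = 1.3993² = 1.9579 m. (Since h₀ = 3.11 m > h_ss, the level will fall toward this value.)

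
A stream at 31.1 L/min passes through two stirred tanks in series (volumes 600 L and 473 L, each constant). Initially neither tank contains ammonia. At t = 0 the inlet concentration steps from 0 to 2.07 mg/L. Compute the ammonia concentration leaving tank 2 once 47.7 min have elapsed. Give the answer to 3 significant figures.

1.58 mg/L

Each tank obeys Vᵢ dCᵢ/dt = Q(Cᵢ₋₁ − Cᵢ), so τᵢ = Vᵢ/Q.
τ₁ = 600/31.1 = 19.293 min; τ₂ = 473/31.1 = 15.209 min.
Tank 1: C₁ = C_in(1 − e^(−t/τ₁)). Tank 2 (τ₁ ≠ τ₂): C₂ = C_in[1 − (τ₁ e^(−t/τ₁) − τ₂ e^(−t/τ₂))/(τ₁ − τ₂)].
At t = 47.7: e^(−t/τ₁) = 0.084378, e^(−t/τ₂) = 0.043443.
C₂ = 2.07·[1 − (19.293·0.084378 − 15.209·0.043443)/(4.0836)] = 2.07·0.76316 = 1.5798 mg/L.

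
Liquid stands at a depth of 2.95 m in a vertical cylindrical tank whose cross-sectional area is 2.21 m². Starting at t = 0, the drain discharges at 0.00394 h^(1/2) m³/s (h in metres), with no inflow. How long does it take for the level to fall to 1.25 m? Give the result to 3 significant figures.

673 s

A dh/dt = −Q_out = −0.00394 √h.
This is separable: 2 d(√h)/dt = −0.00394/A, so √h = √h₀ − (0.00394/(2A)) t.
t = 2A(√h₀ − √h)/0.00394 = 2·2.21·(√2.95 − √1.25)/0.00394
  = 4.4200 × (1.7176 − 1.1180) / 0.00394 = 672.56 s.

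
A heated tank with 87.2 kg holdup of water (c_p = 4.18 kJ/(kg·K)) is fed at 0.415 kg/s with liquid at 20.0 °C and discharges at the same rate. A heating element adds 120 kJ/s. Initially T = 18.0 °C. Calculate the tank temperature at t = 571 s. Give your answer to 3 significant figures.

M c_p dT/dt = ṁ c_p (T_in − T) + Q̇.
Rearrange: dT/dt = (T_ss − T)/τ with τ = M/ṁ = 210.12 s and T_ss = T_in + Q̇/(ṁ c_p) = 89.176 °C.
T approaches T_ss exponentially: T(t) = T_ss + (T₀ − T_ss) e^(−t/τ).
T(571) = 89.176 + (-71.176)·e^(−571/210.12) = 89.176 + (-71.176)·0.066040 = 84.476 °C.

84.5 °C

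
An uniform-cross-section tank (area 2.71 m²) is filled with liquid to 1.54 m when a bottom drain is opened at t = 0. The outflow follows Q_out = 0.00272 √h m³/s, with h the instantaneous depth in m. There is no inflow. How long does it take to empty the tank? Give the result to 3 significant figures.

2470 s

With no inflow, A dh/dt = −0.00272 √h.
Separate and integrate: 2(√h − √h₀) = −(0.00272/A) t.
Tank is empty when √h = 0: t_empty = 2A√h₀/0.00272.
t_empty = 2·2.71·√1.54/0.00272 = 5.4200·1.2410/0.00272 = 2472.8 s.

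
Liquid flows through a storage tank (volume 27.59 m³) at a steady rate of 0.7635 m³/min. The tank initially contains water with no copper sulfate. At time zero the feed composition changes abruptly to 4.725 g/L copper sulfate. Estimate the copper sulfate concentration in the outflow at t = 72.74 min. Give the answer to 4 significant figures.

4.094 g/L

Unsteady species balance (constant V, well mixed): V dC/dt = Q(C_in − C).
Rewrite as dC/dt + C/τ = C_in/τ, τ = V/Q = 36.1362 min.
Solution: C(t) = C_in + (C₀ − C_in) e^(−t/τ).
C(72.74) = 4.725 + (0 − 4.725)·e^(−72.74/36.1362) = 4.725 + (-4.72500)·0.133595 = 4.09376 g/L.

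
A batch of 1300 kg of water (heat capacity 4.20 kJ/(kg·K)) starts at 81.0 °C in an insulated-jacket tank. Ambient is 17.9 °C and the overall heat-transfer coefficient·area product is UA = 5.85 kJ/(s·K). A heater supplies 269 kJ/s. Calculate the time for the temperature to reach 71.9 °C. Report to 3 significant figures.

Energy balance: M c_p dT/dt = −UA(T − T_amb) + Q̇.
τ = M c_p/UA = 933.33 s; T_ss = T_amb + Q̇/UA = 17.9 + 269/5.85 = 63.883 °C.
T(t) = T_ss + (T₀ − T_ss)e^(−t/τ); set T = 71.9:
t = −τ ln[(T − T_ss)/(T₀ − T_ss)] = −933.33 · ln(0.46837) = 707.93 s.

708 s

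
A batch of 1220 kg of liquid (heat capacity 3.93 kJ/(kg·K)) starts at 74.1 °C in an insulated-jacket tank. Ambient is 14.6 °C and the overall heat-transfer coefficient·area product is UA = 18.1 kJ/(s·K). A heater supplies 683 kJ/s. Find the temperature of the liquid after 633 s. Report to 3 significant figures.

54.3 °C

First-law balance (no shaft work): M c_p dT/dt = −UA(T − T_amb) + Q̇.
dT/dt = (T_ss − T)/τ with T_ss = T_amb + Q̇/UA = 14.6 + 683/18.1 = 52.335 °C, τ = M c_p/UA = 1220·3.93/18.1 = 264.90 s.
This is linear first-order; T(t) = T_ss + (T₀ − T_ss) e^(−t/τ).
T(633) = 52.335 + (21.765)·0.091664 = 54.330 °C.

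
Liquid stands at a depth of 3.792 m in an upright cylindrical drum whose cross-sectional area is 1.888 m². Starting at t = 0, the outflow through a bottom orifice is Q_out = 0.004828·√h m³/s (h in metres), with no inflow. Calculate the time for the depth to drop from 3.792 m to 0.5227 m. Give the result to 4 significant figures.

With no inflow, A dh/dt = −0.004828 √h.
This is separable: 2 d(√h)/dt = −0.004828/A, so √h = √h₀ − (0.004828/(2A)) t.
t = 2A(√h₀ − √h)/0.004828 = 2·1.888·(√3.792 − √0.5227)/0.004828
  = 3.77600 × (1.94731 − 0.722980) / 0.004828 = 957.551 s.

957.6 s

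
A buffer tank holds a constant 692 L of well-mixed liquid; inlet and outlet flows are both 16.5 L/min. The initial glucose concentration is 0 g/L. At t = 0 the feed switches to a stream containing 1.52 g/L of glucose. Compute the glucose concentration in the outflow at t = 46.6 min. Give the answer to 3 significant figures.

1.02 g/L

Species balance on the tank: V dC/dt = Q(C_in − C).
Rewrite as dC/dt + C/τ = C_in/τ, τ = V/Q = 41.939 min.
C approaches C_in exponentially: C(t) = C_in + (C₀ − C_in) e^(−t/τ).
C(46.6) = 1.52 + (0 − 1.52)·e^(−46.6/41.939) = 1.52 + (-1.5200)·0.32919 = 1.0196 g/L.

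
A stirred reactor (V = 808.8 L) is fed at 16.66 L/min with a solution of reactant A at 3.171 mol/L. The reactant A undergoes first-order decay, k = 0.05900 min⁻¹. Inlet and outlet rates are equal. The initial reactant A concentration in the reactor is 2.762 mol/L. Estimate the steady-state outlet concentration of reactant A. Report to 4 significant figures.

Species balance: V dC/dt = Q C_in − Q C − k V C.
Steady state (dC/dt = 0): C_ss = Q C_in/(Q + kV) = C_in/(1 + kV/Q).
C_ss = 16.66·3.171/(16.66 + 0.05900·808.8) = 52.8289/64.3792 = 0.820589 mol/L.

0.8206 mol/L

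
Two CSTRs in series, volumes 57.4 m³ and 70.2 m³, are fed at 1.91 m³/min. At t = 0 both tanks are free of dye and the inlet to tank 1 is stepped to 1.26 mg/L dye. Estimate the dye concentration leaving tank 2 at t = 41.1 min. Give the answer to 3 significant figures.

0.441 mg/L

Time constants: τᵢ = Vᵢ/Q for each well-mixed tank.
τ₁ = 57.4/1.91 = 30.052 min; τ₂ = 70.2/1.91 = 36.754 min.
Tank 1: C₁ = C_in(1 − e^(−t/τ₁)). Tank 2 (τ₁ ≠ τ₂): C₂ = C_in[1 − (τ₁ e^(−t/τ₁) − τ₂ e^(−t/τ₂))/(τ₁ − τ₂)].
At t = 41.1: e^(−t/τ₁) = 0.25471, e^(−t/τ₂) = 0.32685.
C₂ = 1.26·[1 − (30.052·0.25471 − 36.754·0.32685)/(-6.7016)] = 1.26·0.34966 = 0.44057 mg/L.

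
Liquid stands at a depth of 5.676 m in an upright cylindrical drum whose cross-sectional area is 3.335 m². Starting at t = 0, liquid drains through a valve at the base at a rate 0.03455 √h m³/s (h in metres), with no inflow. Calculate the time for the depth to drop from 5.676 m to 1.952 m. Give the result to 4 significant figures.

190.2 s

A dh/dt = −Q_out = −0.03455 √h.
∫ h^(−1/2) dh = −(0.03455/A) ∫ dt, giving 2√h = 2√h₀ − (0.03455/A) t.
t = 2A(√h₀ − √h)/0.03455 = 2·3.335·(√5.676 − √1.952)/0.03455
  = 6.67000 × (2.38244 − 1.39714) / 0.03455 = 190.215 s.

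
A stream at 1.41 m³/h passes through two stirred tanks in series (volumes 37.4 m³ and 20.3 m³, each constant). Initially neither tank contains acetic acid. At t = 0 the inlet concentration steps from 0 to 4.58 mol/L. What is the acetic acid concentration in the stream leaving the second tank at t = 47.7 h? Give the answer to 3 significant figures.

3.12 mol/L

Species balance on tank i: dCᵢ/dt = (Cᵢ₋₁ − Cᵢ)/τᵢ with τᵢ = Vᵢ/Q.
τ₁ = 37.4/1.41 = 26.525 h; τ₂ = 20.3/1.41 = 14.397 h.
Tank 1: C₁ = C_in(1 − e^(−t/τ₁)). Tank 2 (τ₁ ≠ τ₂): C₂ = C_in[1 − (τ₁ e^(−t/τ₁) − τ₂ e^(−t/τ₂))/(τ₁ − τ₂)].
At t = 47.7: e^(−t/τ₁) = 0.16558, e^(−t/τ₂) = 0.036401.
C₂ = 4.58·[1 − (26.525·0.16558 − 14.397·0.036401)/(12.128)] = 4.58·0.68107 = 3.1193 mol/L.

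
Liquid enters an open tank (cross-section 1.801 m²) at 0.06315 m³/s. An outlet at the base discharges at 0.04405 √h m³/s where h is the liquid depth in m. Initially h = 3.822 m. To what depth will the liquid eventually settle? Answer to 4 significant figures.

Volume balance on the tank: A dh/dt = Q_in − 0.04405 √h. At steady state dh/dt = 0:
Q_in = 0.04405 √h_ss ⇒ √h_ss = 0.06315/0.04405 = 1.43360.
h_ss = 1.43360² = 2.05520 m. (Since h₀ = 3.822 m > h_ss, the level will fall toward this value.)

2.055 m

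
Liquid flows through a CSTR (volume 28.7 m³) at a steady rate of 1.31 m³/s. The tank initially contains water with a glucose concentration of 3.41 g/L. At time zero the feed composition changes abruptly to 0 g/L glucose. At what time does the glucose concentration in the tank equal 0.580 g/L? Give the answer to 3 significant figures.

38.8 s

Species balance: V dC/dt = Q(C_in − C) ⇒ τ = V/Q = 21.908 s.
C(t) = C_in + (C₀ − C_in) e^(−t/τ). Set C = 0.580 and solve for t:
e^(−t/τ) = (C − C_in)/(C₀ − C_in) = (0.580 − 0)/(3.41 − 0) = 0.17009
t = −τ ln(…) = 21.908 × 1.7714 = 38.809 s.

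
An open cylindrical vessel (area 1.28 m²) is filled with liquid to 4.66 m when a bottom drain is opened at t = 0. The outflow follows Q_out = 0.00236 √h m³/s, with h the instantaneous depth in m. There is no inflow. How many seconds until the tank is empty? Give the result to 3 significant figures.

With no inflow, A dh/dt = −0.00236 √h.
This is separable: 2 d(√h)/dt = −0.00236/A, so √h = √h₀ − (0.00236/(2A)) t.
Tank is empty when √h = 0: t_empty = 2A√h₀/0.00236.
t_empty = 2·1.28·√4.66/0.00236 = 2.5600·2.1587/0.00236 = 2341.6 s.

2340 s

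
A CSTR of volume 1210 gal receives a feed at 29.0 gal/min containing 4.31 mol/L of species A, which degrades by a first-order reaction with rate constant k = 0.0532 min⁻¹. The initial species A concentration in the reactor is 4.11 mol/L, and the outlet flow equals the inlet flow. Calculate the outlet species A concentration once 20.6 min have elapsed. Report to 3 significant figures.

1.90 mol/L

Accumulation = in − out − consumed: V dC/dt = Q C_in − Q C − k V C.
This is linear with rate a = Q/V + k = 0.077167 min⁻¹.
C_ss = Q C_in/(Q + kV) = 1.3386 mol/L; C(t) = C_ss + (C₀ − C_ss) e^(−a t).
C(20.6) = 1.3386 + (2.7714)·e^(−0.077167·20.6) = 1.3386 + (2.7714)·0.20400 = 1.9040 mol/L.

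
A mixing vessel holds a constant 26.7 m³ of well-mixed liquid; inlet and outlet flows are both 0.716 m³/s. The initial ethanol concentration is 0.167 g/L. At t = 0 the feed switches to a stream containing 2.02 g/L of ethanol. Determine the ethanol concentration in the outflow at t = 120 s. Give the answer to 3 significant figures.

Unsteady species balance (constant V, well mixed): V dC/dt = Q(C_in − C).
So dC/dt = (C_in − C)/τ with τ = V/Q = 26.7/0.716 = 37.291 s.
Solution: C(t) = C_in + (C₀ − C_in) e^(−t/τ).
C(120) = 2.02 + (0.167 − 2.02)·e^(−120/37.291) = 2.02 + (-1.8530)·0.040036 = 1.9458 g/L.

1.95 g/L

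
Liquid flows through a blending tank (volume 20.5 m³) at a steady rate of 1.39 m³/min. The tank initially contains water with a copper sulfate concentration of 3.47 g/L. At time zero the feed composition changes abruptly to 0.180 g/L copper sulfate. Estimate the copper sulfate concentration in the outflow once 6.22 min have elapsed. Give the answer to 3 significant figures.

2.34 g/L

Accumulation = in − out for the solute gives V dC/dt = Q(C_in − C).
So dC/dt = (C_in − C)/τ with τ = V/Q = 20.5/1.39 = 14.748 min.
Solution: C(t) = C_in + (C₀ − C_in) e^(−t/τ).
C(6.22) = 0.180 + (3.47 − 0.180)·e^(−6.22/14.748) = 0.180 + (3.2900)·0.65590 = 2.3379 g/L.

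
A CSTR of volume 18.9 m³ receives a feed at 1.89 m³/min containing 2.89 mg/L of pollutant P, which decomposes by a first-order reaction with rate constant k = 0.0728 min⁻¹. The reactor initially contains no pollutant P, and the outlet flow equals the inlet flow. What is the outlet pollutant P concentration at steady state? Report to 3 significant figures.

Species balance: V dC/dt = Q C_in − Q C − k V C.
Steady state (dC/dt = 0): C_ss = Q C_in/(Q + kV) = C_in/(1 + kV/Q).
C_ss = 1.89·2.89/(1.89 + 0.0728·18.9) = 5.4621/3.2659 = 1.6725 mg/L.

1.67 mg/L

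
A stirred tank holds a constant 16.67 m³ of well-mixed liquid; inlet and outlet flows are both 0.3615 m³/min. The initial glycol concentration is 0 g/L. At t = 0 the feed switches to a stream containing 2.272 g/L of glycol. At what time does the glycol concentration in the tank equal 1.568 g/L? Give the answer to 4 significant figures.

54.03 min

Species balance: V dC/dt = Q(C_in − C) ⇒ τ = V/Q = 46.1134 min.
C(t) = C_in + (C₀ − C_in) e^(−t/τ). Set C = 1.568 and solve for t:
e^(−t/τ) = (C − C_in)/(C₀ − C_in) = (1.568 − 2.272)/(0 − 2.272) = 0.309859
t = −τ ln(…) = 46.1134 × 1.17164 = 54.0282 min.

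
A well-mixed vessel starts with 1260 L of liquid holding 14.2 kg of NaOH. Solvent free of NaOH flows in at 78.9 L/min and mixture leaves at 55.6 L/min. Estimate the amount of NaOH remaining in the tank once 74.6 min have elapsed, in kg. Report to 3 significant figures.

1.79 kg

Let m(t) be the amount of NaOH. Volume: V(t) = V₀ + (Q_in − Q_out) t = 1260 + 23.300 t; V(74.6) = 2998.2 L.
No NaOH enters, so dm/dt = −Q_out · (m/V).
Separate: dm/m = −Q_out dt/V(t) ⇒ ln(m/m₀) = −(Q_out/(Q_in−Q_out)) ln(V/V₀).
m = m₀ (V₀/V)^(Q_out/(Q_in−Q_out)) = 14.2 × (1260/2998.2)^(2.3863) = 1.7943 kg.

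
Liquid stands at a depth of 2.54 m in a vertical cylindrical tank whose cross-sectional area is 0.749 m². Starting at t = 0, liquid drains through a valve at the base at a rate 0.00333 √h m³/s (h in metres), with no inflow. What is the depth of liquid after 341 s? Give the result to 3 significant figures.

A dh/dt = −Q_out = −0.00333 √h.
Separate and integrate: 2(√h − √h₀) = −(0.00333/A) t.
√h = √2.54 − 0.00333·341/(2·0.749) = 1.5937 − 0.75803 = 0.83571.
h = 0.83571² = 0.69841 m.

0.698 m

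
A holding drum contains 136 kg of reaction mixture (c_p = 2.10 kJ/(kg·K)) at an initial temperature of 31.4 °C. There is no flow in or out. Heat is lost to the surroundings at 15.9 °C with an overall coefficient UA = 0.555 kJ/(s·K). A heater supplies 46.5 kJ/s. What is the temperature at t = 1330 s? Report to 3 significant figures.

94.5 °C

M c_p dT/dt = −UA(T − T_amb) + Q̇.
dT/dt = (T_ss − T)/τ with T_ss = T_amb + Q̇/UA = 15.9 + 46.5/0.555 = 99.684 °C, τ = M c_p/UA = 136·2.10/0.555 = 514.59 s.
T approaches T_ss exponentially: T(t) = T_ss + (T₀ − T_ss) e^(−t/τ).
T(1330) = 99.684 + (-68.284)·0.075429 = 94.533 °C.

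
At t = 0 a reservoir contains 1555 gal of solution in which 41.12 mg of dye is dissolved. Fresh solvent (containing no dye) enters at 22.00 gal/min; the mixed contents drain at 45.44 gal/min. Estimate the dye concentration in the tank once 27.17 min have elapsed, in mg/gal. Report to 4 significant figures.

Let m(t) be the amount of dye. Volume: V(t) = V₀ + (Q_in − Q_out) t = 1555 − 23.4400 t; V(27.17) = 918.135 gal.
Solute balance: dm/dt = 0 − Q_out C = −Q_out m/V(t).
dm/m = −Q_out dt/(V₀ − 23.4400 t); integrating gives ln(m/m₀) = −(Q_out/(Q_in−Q_out)) ln(V/V₀).
m = m₀ (V₀/V)^(Q_out/(Q_in−Q_out)) = 41.12 × (1555/918.135)^(-1.93857) = 14.8069 mg.
C = m/V = 14.8069/918.135 = 0.0161271 mg/gal.

0.01613 mg/gal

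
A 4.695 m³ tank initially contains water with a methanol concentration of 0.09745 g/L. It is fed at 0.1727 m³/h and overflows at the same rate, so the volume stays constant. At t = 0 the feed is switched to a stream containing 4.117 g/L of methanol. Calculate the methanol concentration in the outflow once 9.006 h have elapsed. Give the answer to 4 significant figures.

1.231 g/L

Unsteady species balance (constant V, well mixed): V dC/dt = Q(C_in − C).
Time constant τ = V/Q = 4.695/0.1727 = 27.1859 h.
This is linear first-order; C(t) = C_in + (C₀ − C_in) e^(−t/τ).
C(9.006) = 4.117 + (0.09745 − 4.117)·e^(−9.006/27.1859) = 4.117 + (-4.01955)·0.718008 = 1.23093 g/L.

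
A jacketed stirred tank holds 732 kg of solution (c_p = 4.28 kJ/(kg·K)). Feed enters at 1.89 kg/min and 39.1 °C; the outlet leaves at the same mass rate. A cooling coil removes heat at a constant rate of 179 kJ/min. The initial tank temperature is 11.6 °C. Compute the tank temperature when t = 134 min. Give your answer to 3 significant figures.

13.2 °C

M c_p dT/dt = ṁ c_p (T_in − T) − Q̇.
τ = M/ṁ = 387.30 min; T_ss = T_in − Q̇/(ṁ c_p) = 39.1 − 179/(1.89·4.28) = 16.972 °C.
Solution: T(t) = T_ss + (T₀ − T_ss) e^(−t/τ).
T(134) = 16.972 + (-5.3717)·e^(−134/387.30) = 16.972 + (-5.3717)·0.70752 = 13.171 °C.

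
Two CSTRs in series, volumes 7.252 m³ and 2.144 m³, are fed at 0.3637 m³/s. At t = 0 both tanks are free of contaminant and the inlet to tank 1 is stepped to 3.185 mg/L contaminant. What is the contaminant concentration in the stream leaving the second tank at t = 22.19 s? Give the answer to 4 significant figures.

1.730 mg/L

Species balance on tank i: dCᵢ/dt = (Cᵢ₋₁ − Cᵢ)/τᵢ with τᵢ = Vᵢ/Q.
τ₁ = 7.252/0.3637 = 19.9395 s; τ₂ = 2.144/0.3637 = 5.89497 s.
Tank 1: C₁ = C_in(1 − e^(−t/τ₁)). Tank 2 (τ₁ ≠ τ₂): C₂ = C_in[1 − (τ₁ e^(−t/τ₁) − τ₂ e^(−t/τ₂))/(τ₁ − τ₂)].
At t = 22.19: e^(−t/τ₁) = 0.328616, e^(−t/τ₂) = 0.0231855.
C₂ = 3.185·[1 − (19.9395·0.328616 − 5.89497·0.0231855)/(14.0445)] = 3.185·0.543185 = 1.73004 mg/L.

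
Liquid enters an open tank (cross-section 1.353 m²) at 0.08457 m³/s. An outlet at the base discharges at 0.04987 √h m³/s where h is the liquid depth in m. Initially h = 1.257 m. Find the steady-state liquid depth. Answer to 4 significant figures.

2.876 m

Unsteady balance on liquid volume: A dh/dt = Q_in − 0.04987 √h. At steady state dh/dt = 0:
Q_in = 0.04987 √h_ss ⇒ √h_ss = 0.08457/0.04987 = 1.69581.
h_ss = 1.69581² = 2.87577 m. (Since h₀ = 1.257 m < h_ss, the level will rise toward this value.)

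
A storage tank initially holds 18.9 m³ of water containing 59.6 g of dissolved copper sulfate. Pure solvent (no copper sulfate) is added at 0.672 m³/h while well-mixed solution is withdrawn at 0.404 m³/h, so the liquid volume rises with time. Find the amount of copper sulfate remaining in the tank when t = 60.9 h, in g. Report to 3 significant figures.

Let m(t) be the amount of copper sulfate. Volume: V(t) = V₀ + (Q_in − Q_out) t = 18.9 + 0.26800 t; V(60.9) = 35.221 m³.
Species balance (pure solvent in): dm/dt = −Q_out · m/V(t).
Separate: dm/m = −Q_out dt/V(t) ⇒ ln(m/m₀) = −(Q_out/(Q_in−Q_out)) ln(V/V₀).
m = m₀ (V₀/V)^(Q_out/(Q_in−Q_out)) = 59.6 × (18.9/35.221)^(1.5075) = 23.319 g.

23.3 g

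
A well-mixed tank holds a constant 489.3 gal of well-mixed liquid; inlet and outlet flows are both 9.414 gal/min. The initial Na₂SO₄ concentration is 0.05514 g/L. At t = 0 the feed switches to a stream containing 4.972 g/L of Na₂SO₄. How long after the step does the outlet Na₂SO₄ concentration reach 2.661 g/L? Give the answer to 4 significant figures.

Unsteady species balance (constant V, well mixed): V dC/dt = Q(C_in − C), so τ = V/Q = 51.9758 min.
C(t) = C_in + (C₀ − C_in) e^(−t/τ). Set C = 2.661 and solve for t:
e^(−t/τ) = (C − C_in)/(C₀ − C_in) = (2.661 − 4.972)/(0.05514 − 4.972) = 0.470015
t = −τ ln(…) = 51.9758 × 0.754990 = 39.2412 min.

39.24 min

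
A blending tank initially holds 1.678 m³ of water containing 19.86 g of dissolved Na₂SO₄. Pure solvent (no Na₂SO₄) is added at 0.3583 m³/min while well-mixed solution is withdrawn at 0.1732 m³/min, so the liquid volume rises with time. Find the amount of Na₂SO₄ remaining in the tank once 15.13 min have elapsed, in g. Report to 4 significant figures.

Let m(t) be the amount of Na₂SO₄. Volume: V(t) = V₀ + (Q_in − Q_out) t = 1.678 + 0.185100 t; V(15.13) = 4.47856 m³.
Solute balance: dm/dt = 0 − Q_out C = −Q_out m/V(t).
dm/m = −Q_out dt/(V₀ + 0.185100 t); integrating gives ln(m/m₀) = −(Q_out/(Q_in−Q_out)) ln(V/V₀).
m = m₀ (V₀/V)^(Q_out/(Q_in−Q_out)) = 19.86 × (1.678/4.47856)^(0.935710) = 7.92578 g.

7.926 g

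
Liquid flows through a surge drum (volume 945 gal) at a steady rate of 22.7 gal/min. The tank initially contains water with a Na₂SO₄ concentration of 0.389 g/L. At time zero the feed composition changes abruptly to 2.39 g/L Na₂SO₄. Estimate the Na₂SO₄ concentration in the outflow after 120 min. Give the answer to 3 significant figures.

Unsteady species balance (constant V, well mixed): V dC/dt = Q(C_in − C).
So dC/dt = (C_in − C)/τ with τ = V/Q = 945/22.7 = 41.630 min.
Integrating: C(t) = C_in + (C₀ − C_in) e^(−t/τ).
C(120) = 2.39 + (0.389 − 2.39)·e^(−120/41.630) = 2.39 + (-2.0010)·0.055992 = 2.2780 g/L.

2.28 g/L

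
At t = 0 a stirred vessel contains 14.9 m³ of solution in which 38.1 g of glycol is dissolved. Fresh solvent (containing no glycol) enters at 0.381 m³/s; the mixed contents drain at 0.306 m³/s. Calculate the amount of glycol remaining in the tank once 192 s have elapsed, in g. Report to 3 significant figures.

Total volume: dV/dt = Q_in − Q_out = 0.075000 m³/s, so V(t) = 14.9 + 0.075000 t and V(192) = 29.300 m³.
No glycol enters, so dm/dt = −Q_out · (m/V).
Separate: dm/m = −Q_out dt/V(t) ⇒ ln(m/m₀) = −(Q_out/(Q_in−Q_out)) ln(V/V₀).
m = m₀ (V₀/V)^(Q_out/(Q_in−Q_out)) = 38.1 × (14.9/29.300)^(4.0800) = 2.4138 g.

2.41 g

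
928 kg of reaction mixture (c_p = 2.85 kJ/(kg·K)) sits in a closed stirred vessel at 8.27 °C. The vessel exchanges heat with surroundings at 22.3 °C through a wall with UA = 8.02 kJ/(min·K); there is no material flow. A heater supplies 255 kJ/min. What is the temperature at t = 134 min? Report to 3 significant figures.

23.6 °C

First-law balance (no shaft work): M c_p dT/dt = −UA(T − T_amb) + Q̇.
dT/dt = (T_ss − T)/τ with T_ss = T_amb + Q̇/UA = 22.3 + 255/8.02 = 54.096 °C, τ = M c_p/UA = 928·2.85/8.02 = 329.78 min.
Integrating: T(t) = T_ss + (T₀ − T_ss) e^(−t/τ).
T(134) = 54.096 + (-45.826)·0.66609 = 23.572 °C.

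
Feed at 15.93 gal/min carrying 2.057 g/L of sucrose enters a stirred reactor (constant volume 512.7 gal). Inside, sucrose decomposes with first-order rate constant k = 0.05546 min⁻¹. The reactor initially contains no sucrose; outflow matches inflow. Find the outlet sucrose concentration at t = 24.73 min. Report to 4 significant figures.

0.6517 g/L

V dC/dt = Q(C_in − C) − k V C.
dC/dt = (Q/V) C_in − (Q/V + k) C; effective rate a = Q/V + k = 0.0310708 + 0.05546 = 0.0865308 min⁻¹.
C_ss = Q C_in/(Q + kV) = 0.738611 g/L; C(t) = C_ss + (C₀ − C_ss) e^(−a t).
C(24.73) = 0.738611 + (-0.738611)·e^(−0.0865308·24.73) = 0.738611 + (-0.738611)·0.117666 = 0.651702 g/L.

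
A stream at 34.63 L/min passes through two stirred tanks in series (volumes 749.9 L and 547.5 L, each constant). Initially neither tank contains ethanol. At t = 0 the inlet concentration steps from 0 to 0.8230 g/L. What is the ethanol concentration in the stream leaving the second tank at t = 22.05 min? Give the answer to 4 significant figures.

Time constants: τᵢ = Vᵢ/Q for each well-mixed tank.
τ₁ = 749.9/34.63 = 21.6546 min; τ₂ = 547.5/34.63 = 15.8100 min.
Solving the cascade with C₁(0)=C₂(0)=0 gives C₂(t) = C_in[1 − (τ₁ e^(−t/τ₁) − τ₂ e^(−t/τ₂))/(τ₁ − τ₂)].
At t = 22.05: e^(−t/τ₁) = 0.361224, e^(−t/τ₂) = 0.247910.
C₂ = 0.8230·[1 − (21.6546·0.361224 − 15.8100·0.247910)/(5.84464)] = 0.8230·0.332259 = 0.273449 g/L.

0.2734 g/L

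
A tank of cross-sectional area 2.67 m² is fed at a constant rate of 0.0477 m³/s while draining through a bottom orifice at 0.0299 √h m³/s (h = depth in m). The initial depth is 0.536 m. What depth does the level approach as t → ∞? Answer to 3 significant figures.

2.55 m

A dh/dt = Q_in − 0.0299 √h. Steady state requires inflow = outflow:
Q_in = 0.0299 √h_ss ⇒ √h_ss = 0.0477/0.0299 = 1.5953.
h_ss = 1.5953² = 2.5450 m. (Since h₀ = 0.536 m < h_ss, the level will rise toward this value.)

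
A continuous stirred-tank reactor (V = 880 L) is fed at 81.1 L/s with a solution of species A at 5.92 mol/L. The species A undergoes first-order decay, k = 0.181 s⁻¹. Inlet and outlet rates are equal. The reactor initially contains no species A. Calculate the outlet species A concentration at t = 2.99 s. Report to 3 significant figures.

1.11 mol/L

V dC/dt = Q(C_in − C) − k V C.
This is linear with rate a = Q/V + k = 0.27316 s⁻¹.
C_ss = Q C_in/(Q + kV) = 1.9973 mol/L; C(t) = C_ss + (C₀ − C_ss) e^(−a t).
C(2.99) = 1.9973 + (-1.9973)·e^(−0.27316·2.99) = 1.9973 + (-1.9973)·0.44187 = 1.1148 mol/L.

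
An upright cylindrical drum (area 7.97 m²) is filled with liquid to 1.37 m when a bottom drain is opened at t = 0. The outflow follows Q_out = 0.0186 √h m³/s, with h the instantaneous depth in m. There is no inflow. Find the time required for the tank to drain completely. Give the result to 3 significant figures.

1000 s

A dh/dt = −Q_out = −0.0186 √h.
Separate and integrate: 2(√h − √h₀) = −(0.0186/A) t.
Set h = 0: 2√h₀ = (0.0186/A) t_empty ⇒ t_empty = 2A√h₀/0.0186.
t_empty = 2·7.97·√1.37/0.0186 = 15.940·1.1705/0.0186 = 1003.1 s.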